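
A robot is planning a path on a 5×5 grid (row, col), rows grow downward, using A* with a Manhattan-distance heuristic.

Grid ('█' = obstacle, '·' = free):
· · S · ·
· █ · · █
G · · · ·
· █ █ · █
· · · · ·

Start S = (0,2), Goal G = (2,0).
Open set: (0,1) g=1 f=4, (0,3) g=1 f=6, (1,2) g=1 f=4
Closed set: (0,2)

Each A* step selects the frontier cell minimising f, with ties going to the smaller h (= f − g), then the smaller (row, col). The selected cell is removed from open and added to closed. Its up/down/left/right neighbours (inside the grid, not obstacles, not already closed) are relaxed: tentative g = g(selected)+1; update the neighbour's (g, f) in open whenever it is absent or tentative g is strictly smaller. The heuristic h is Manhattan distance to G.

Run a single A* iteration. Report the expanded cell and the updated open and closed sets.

step 1: expand (0,1) (f=4, h=3) → closed; open now [(0,0) g=2 f=4, (0,3) g=1 f=6, (1,2) g=1 f=4]

expanded=(0,1); open=[(0,0) g=2 f=4, (0,3) g=1 f=6, (1,2) g=1 f=4]; closed=[(0,1), (0,2)]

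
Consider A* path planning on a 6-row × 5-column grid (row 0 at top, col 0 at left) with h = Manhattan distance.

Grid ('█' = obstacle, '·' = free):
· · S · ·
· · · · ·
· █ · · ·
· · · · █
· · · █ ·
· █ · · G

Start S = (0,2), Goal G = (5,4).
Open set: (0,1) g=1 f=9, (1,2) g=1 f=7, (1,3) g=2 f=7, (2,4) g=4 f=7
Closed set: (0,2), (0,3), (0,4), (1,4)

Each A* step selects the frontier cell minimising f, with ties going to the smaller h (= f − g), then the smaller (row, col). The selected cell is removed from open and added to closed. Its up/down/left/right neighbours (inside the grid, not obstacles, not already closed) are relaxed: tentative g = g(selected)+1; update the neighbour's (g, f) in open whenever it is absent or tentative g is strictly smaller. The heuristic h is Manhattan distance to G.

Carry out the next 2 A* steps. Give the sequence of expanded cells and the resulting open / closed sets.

step 1: expand (2,4) (f=7, h=3) → closed; open now [(0,1) g=1 f=9, (1,2) g=1 f=7, (1,3) g=2 f=7, (2,3) g=5 f=9]
step 2: expand (1,3) (f=7, h=5) → closed; open now [(0,1) g=1 f=9, (1,2) g=1 f=7, (2,3) g=3 f=7]

order=[(2,4) → (1,3)]; open=[(0,1) g=1 f=9, (1,2) g=1 f=7, (2,3) g=3 f=7]; closed=[(0,2), (0,3), (0,4), (1,3), (1,4), (2,4)]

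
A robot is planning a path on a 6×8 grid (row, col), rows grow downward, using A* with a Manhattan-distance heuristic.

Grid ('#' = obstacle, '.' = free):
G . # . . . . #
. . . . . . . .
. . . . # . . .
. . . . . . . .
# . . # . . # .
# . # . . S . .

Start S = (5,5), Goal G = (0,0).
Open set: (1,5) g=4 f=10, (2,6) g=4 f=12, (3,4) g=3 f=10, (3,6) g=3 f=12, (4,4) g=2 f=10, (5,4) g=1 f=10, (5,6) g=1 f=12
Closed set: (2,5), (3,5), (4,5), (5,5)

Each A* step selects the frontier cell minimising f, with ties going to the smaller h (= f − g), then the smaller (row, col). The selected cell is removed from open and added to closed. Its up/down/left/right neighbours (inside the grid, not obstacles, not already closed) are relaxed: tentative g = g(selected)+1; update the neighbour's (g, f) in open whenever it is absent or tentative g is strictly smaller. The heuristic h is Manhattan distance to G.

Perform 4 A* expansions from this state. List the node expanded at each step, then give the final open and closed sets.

order=[(1,5) → (0,5) → (0,4) → (0,3)]; open=[(0,6) g=6 f=12, (1,3) g=8 f=12, (1,4) g=5 f=10, (1,6) g=5 f=12, (2,6) g=4 f=12, (3,4) g=3 f=10, (3,6) g=3 f=12, (4,4) g=2 f=10, (5,4) g=1 f=10, (5,6) g=1 f=12]; closed=[(0,3), (0,4), (0,5), (1,5), (2,5), (3,5), (4,5), (5,5)]

step 1: expand (1,5) (f=10, h=6) → closed; open now [(0,5) g=5 f=10, (1,4) g=5 f=10, (1,6) g=5 f=12, (2,6) g=4 f=12, (3,4) g=3 f=10, (3,6) g=3 f=12, (4,4) g=2 f=10, (5,4) g=1 f=10, (5,6) g=1 f=12]
step 2: expand (0,5) (f=10, h=5) → closed; open now [(0,4) g=6 f=10, (0,6) g=6 f=12, (1,4) g=5 f=10, (1,6) g=5 f=12, (2,6) g=4 f=12, (3,4) g=3 f=10, (3,6) g=3 f=12, (4,4) g=2 f=10, (5,4) g=1 f=10, (5,6) g=1 f=12]
step 3: expand (0,4) (f=10, h=4) → closed; open now [(0,3) g=7 f=10, (0,6) g=6 f=12, (1,4) g=5 f=10, (1,6) g=5 f=12, (2,6) g=4 f=12, (3,4) g=3 f=10, (3,6) g=3 f=12, (4,4) g=2 f=10, (5,4) g=1 f=10, (5,6) g=1 f=12]
step 4: expand (0,3) (f=10, h=3) → closed; open now [(0,6) g=6 f=12, (1,3) g=8 f=12, (1,4) g=5 f=10, (1,6) g=5 f=12, (2,6) g=4 f=12, (3,4) g=3 f=10, (3,6) g=3 f=12, (4,4) g=2 f=10, (5,4) g=1 f=10, (5,6) g=1 f=12]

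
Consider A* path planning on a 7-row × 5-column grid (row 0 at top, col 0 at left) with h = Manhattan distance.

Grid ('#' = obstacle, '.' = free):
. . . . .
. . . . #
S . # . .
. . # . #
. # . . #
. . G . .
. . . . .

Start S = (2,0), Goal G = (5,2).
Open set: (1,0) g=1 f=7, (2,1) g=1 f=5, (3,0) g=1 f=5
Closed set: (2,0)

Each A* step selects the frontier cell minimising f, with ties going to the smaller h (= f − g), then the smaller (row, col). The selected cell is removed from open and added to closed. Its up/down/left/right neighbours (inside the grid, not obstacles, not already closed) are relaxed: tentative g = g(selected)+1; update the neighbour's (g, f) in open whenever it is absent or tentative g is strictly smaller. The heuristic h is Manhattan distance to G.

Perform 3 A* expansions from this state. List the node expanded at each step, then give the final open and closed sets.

step 1: expand (2,1) (f=5, h=4) → closed; open now [(1,0) g=1 f=7, (1,1) g=2 f=7, (3,0) g=1 f=5, (3,1) g=2 f=5]
step 2: expand (3,1) (f=5, h=3) → closed; open now [(1,0) g=1 f=7, (1,1) g=2 f=7, (3,0) g=1 f=5]
step 3: expand (3,0) (f=5, h=4) → closed; open now [(1,0) g=1 f=7, (1,1) g=2 f=7, (4,0) g=2 f=5]

order=[(2,1) → (3,1) → (3,0)]; open=[(1,0) g=1 f=7, (1,1) g=2 f=7, (4,0) g=2 f=5]; closed=[(2,0), (2,1), (3,0), (3,1)]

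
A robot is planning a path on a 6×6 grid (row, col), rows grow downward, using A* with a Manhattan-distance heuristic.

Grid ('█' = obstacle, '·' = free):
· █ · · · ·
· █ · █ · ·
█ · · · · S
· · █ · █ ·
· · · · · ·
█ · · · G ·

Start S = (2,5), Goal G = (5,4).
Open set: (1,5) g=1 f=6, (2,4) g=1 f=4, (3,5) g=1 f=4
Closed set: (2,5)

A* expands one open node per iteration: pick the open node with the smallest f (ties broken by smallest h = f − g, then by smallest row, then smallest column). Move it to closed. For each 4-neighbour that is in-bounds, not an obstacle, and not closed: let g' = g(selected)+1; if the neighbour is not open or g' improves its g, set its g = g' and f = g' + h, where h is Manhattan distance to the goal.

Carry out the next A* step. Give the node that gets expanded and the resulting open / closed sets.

step 1: expand (2,4) (f=4, h=3) → closed; open now [(1,4) g=2 f=6, (1,5) g=1 f=6, (2,3) g=2 f=6, (3,5) g=1 f=4]

expanded=(2,4); open=[(1,4) g=2 f=6, (1,5) g=1 f=6, (2,3) g=2 f=6, (3,5) g=1 f=4]; closed=[(2,4), (2,5)]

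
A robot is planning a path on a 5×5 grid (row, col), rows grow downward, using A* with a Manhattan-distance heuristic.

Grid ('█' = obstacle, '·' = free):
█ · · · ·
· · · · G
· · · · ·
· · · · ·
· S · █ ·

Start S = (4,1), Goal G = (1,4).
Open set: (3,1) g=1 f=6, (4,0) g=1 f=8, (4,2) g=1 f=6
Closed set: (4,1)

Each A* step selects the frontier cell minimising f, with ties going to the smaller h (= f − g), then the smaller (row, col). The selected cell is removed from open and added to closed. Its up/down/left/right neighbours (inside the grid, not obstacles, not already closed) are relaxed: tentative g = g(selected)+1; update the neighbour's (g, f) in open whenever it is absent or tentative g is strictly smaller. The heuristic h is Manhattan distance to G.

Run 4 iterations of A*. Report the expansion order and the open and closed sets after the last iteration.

step 1: expand (3,1) (f=6, h=5) → closed; open now [(2,1) g=2 f=6, (3,0) g=2 f=8, (3,2) g=2 f=6, (4,0) g=1 f=8, (4,2) g=1 f=6]
step 2: expand (2,1) (f=6, h=4) → closed; open now [(1,1) g=3 f=6, (2,0) g=3 f=8, (2,2) g=3 f=6, (3,0) g=2 f=8, (3,2) g=2 f=6, (4,0) g=1 f=8, (4,2) g=1 f=6]
step 3: expand (1,1) (f=6, h=3) → closed; open now [(0,1) g=4 f=8, (1,0) g=4 f=8, (1,2) g=4 f=6, (2,0) g=3 f=8, (2,2) g=3 f=6, (3,0) g=2 f=8, (3,2) g=2 f=6, (4,0) g=1 f=8, (4,2) g=1 f=6]
step 4: expand (1,2) (f=6, h=2) → closed; open now [(0,1) g=4 f=8, (0,2) g=5 f=8, (1,0) g=4 f=8, (1,3) g=5 f=6, (2,0) g=3 f=8, (2,2) g=3 f=6, (3,0) g=2 f=8, (3,2) g=2 f=6, (4,0) g=1 f=8, (4,2) g=1 f=6]

order=[(3,1) → (2,1) → (1,1) → (1,2)]; open=[(0,1) g=4 f=8, (0,2) g=5 f=8, (1,0) g=4 f=8, (1,3) g=5 f=6, (2,0) g=3 f=8, (2,2) g=3 f=6, (3,0) g=2 f=8, (3,2) g=2 f=6, (4,0) g=1 f=8, (4,2) g=1 f=6]; closed=[(1,1), (1,2), (2,1), (3,1), (4,1)]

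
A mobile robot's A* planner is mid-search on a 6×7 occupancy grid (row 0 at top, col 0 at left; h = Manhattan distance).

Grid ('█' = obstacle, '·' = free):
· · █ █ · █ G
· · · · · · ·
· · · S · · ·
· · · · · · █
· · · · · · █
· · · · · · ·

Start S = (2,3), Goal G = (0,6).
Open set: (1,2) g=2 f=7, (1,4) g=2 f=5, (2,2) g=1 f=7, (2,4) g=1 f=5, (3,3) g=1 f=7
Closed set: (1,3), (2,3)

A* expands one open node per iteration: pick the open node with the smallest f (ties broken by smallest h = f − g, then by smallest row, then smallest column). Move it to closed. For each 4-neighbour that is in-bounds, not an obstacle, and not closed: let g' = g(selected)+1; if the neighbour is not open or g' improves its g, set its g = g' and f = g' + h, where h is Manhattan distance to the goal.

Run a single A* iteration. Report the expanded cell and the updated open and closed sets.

step 1: expand (1,4) (f=5, h=3) → closed; open now [(0,4) g=3 f=5, (1,2) g=2 f=7, (1,5) g=3 f=5, (2,2) g=1 f=7, (2,4) g=1 f=5, (3,3) g=1 f=7]

expanded=(1,4); open=[(0,4) g=3 f=5, (1,2) g=2 f=7, (1,5) g=3 f=5, (2,2) g=1 f=7, (2,4) g=1 f=5, (3,3) g=1 f=7]; closed=[(1,3), (1,4), (2,3)]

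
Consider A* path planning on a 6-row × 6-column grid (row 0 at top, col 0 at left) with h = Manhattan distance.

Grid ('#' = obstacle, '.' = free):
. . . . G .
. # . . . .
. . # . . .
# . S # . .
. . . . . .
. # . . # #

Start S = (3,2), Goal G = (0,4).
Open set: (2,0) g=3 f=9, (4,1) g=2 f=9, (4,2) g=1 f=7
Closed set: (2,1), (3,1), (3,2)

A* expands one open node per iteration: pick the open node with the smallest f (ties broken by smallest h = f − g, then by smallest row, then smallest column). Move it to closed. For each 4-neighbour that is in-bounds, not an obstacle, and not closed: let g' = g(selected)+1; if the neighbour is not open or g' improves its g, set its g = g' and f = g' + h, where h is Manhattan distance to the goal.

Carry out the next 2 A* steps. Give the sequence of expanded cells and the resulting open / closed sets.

step 1: expand (4,2) (f=7, h=6) → closed; open now [(2,0) g=3 f=9, (4,1) g=2 f=9, (4,3) g=2 f=7, (5,2) g=2 f=9]
step 2: expand (4,3) (f=7, h=5) → closed; open now [(2,0) g=3 f=9, (4,1) g=2 f=9, (4,4) g=3 f=7, (5,2) g=2 f=9, (5,3) g=3 f=9]

order=[(4,2) → (4,3)]; open=[(2,0) g=3 f=9, (4,1) g=2 f=9, (4,4) g=3 f=7, (5,2) g=2 f=9, (5,3) g=3 f=9]; closed=[(2,1), (3,1), (3,2), (4,2), (4,3)]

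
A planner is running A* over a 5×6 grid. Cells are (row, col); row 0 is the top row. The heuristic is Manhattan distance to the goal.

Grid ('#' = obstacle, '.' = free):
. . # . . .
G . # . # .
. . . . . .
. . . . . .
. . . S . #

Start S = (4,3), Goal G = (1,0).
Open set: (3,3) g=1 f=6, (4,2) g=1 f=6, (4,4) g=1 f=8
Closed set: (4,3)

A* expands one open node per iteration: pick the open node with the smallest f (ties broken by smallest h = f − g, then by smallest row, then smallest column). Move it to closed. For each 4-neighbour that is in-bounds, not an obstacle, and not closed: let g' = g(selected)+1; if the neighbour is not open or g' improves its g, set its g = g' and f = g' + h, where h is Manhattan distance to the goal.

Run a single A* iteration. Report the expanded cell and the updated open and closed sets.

expanded=(3,3); open=[(2,3) g=2 f=6, (3,2) g=2 f=6, (3,4) g=2 f=8, (4,2) g=1 f=6, (4,4) g=1 f=8]; closed=[(3,3), (4,3)]

step 1: expand (3,3) (f=6, h=5) → closed; open now [(2,3) g=2 f=6, (3,2) g=2 f=6, (3,4) g=2 f=8, (4,2) g=1 f=6, (4,4) g=1 f=8]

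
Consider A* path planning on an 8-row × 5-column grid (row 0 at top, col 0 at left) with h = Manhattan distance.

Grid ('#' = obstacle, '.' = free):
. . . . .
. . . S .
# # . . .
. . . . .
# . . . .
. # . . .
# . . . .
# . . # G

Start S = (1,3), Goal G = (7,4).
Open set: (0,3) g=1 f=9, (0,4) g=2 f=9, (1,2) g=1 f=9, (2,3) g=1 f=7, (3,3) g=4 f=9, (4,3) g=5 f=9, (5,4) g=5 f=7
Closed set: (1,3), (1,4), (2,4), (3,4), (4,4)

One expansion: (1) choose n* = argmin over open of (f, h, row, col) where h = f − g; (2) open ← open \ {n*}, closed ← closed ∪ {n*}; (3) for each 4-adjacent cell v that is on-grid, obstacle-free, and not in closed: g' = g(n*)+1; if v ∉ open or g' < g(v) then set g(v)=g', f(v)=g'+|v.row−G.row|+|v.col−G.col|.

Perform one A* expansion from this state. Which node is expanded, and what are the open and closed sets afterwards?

expanded=(5,4); open=[(0,3) g=1 f=9, (0,4) g=2 f=9, (1,2) g=1 f=9, (2,3) g=1 f=7, (3,3) g=4 f=9, (4,3) g=5 f=9, (5,3) g=6 f=9, (6,4) g=6 f=7]; closed=[(1,3), (1,4), (2,4), (3,4), (4,4), (5,4)]

step 1: expand (5,4) (f=7, h=2) → closed; open now [(0,3) g=1 f=9, (0,4) g=2 f=9, (1,2) g=1 f=9, (2,3) g=1 f=7, (3,3) g=4 f=9, (4,3) g=5 f=9, (5,3) g=6 f=9, (6,4) g=6 f=7]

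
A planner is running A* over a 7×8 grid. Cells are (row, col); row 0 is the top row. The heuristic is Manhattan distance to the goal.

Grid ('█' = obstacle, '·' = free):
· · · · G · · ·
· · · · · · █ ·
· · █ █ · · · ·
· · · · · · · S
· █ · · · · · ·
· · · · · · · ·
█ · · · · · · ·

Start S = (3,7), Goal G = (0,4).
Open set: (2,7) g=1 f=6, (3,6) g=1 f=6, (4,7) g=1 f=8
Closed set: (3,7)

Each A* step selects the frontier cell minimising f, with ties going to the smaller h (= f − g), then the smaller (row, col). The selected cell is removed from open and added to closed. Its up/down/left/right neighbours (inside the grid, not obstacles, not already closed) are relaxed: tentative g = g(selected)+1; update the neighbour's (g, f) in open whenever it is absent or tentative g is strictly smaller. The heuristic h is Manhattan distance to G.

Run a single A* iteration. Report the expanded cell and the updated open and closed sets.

step 1: expand (2,7) (f=6, h=5) → closed; open now [(1,7) g=2 f=6, (2,6) g=2 f=6, (3,6) g=1 f=6, (4,7) g=1 f=8]

expanded=(2,7); open=[(1,7) g=2 f=6, (2,6) g=2 f=6, (3,6) g=1 f=6, (4,7) g=1 f=8]; closed=[(2,7), (3,7)]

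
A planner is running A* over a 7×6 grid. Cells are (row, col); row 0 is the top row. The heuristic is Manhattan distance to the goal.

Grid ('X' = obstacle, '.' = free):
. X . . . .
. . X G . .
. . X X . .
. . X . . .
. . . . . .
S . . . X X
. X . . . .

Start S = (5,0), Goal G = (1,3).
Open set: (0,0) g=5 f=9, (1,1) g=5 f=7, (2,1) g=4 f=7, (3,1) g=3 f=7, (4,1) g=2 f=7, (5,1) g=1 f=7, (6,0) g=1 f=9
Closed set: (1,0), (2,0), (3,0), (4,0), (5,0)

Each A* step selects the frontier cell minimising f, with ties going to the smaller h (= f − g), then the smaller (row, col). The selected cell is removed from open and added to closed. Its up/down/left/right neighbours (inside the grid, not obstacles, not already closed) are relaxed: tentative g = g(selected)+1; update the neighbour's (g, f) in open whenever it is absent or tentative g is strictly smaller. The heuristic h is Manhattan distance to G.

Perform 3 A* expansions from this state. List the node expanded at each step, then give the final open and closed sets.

step 1: expand (1,1) (f=7, h=2) → closed; open now [(0,0) g=5 f=9, (2,1) g=4 f=7, (3,1) g=3 f=7, (4,1) g=2 f=7, (5,1) g=1 f=7, (6,0) g=1 f=9]
step 2: expand (2,1) (f=7, h=3) → closed; open now [(0,0) g=5 f=9, (3,1) g=3 f=7, (4,1) g=2 f=7, (5,1) g=1 f=7, (6,0) g=1 f=9]
step 3: expand (3,1) (f=7, h=4) → closed; open now [(0,0) g=5 f=9, (4,1) g=2 f=7, (5,1) g=1 f=7, (6,0) g=1 f=9]

order=[(1,1) → (2,1) → (3,1)]; open=[(0,0) g=5 f=9, (4,1) g=2 f=7, (5,1) g=1 f=7, (6,0) g=1 f=9]; closed=[(1,0), (1,1), (2,0), (2,1), (3,0), (3,1), (4,0), (5,0)]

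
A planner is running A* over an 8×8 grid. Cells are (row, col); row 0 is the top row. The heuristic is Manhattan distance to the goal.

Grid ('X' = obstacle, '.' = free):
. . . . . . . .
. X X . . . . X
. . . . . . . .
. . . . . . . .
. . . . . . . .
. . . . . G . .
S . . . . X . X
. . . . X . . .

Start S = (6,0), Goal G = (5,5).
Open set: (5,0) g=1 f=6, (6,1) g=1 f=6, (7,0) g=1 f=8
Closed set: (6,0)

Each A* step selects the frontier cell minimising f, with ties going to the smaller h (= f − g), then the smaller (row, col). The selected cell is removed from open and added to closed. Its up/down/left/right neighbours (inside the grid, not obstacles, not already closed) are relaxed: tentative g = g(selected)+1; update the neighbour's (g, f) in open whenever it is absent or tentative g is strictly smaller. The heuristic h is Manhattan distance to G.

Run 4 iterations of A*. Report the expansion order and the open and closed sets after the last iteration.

order=[(5,0) → (5,1) → (5,2) → (5,3)]; open=[(4,0) g=2 f=8, (4,1) g=3 f=8, (4,2) g=4 f=8, (4,3) g=5 f=8, (5,4) g=5 f=6, (6,1) g=1 f=6, (6,2) g=4 f=8, (6,3) g=5 f=8, (7,0) g=1 f=8]; closed=[(5,0), (5,1), (5,2), (5,3), (6,0)]

step 1: expand (5,0) (f=6, h=5) → closed; open now [(4,0) g=2 f=8, (5,1) g=2 f=6, (6,1) g=1 f=6, (7,0) g=1 f=8]
step 2: expand (5,1) (f=6, h=4) → closed; open now [(4,0) g=2 f=8, (4,1) g=3 f=8, (5,2) g=3 f=6, (6,1) g=1 f=6, (7,0) g=1 f=8]
step 3: expand (5,2) (f=6, h=3) → closed; open now [(4,0) g=2 f=8, (4,1) g=3 f=8, (4,2) g=4 f=8, (5,3) g=4 f=6, (6,1) g=1 f=6, (6,2) g=4 f=8, (7,0) g=1 f=8]
step 4: expand (5,3) (f=6, h=2) → closed; open now [(4,0) g=2 f=8, (4,1) g=3 f=8, (4,2) g=4 f=8, (4,3) g=5 f=8, (5,4) g=5 f=6, (6,1) g=1 f=6, (6,2) g=4 f=8, (6,3) g=5 f=8, (7,0) g=1 f=8]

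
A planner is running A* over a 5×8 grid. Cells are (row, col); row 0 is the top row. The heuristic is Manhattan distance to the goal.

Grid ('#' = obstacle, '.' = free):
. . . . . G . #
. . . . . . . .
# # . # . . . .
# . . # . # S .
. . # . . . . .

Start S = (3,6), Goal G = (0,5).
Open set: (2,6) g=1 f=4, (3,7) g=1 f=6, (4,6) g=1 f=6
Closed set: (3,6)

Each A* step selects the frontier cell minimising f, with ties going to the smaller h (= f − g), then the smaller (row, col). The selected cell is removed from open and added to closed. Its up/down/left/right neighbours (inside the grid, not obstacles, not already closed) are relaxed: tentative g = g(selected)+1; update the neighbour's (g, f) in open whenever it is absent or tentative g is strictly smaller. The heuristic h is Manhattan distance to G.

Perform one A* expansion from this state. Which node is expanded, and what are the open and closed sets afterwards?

step 1: expand (2,6) (f=4, h=3) → closed; open now [(1,6) g=2 f=4, (2,5) g=2 f=4, (2,7) g=2 f=6, (3,7) g=1 f=6, (4,6) g=1 f=6]

expanded=(2,6); open=[(1,6) g=2 f=4, (2,5) g=2 f=4, (2,7) g=2 f=6, (3,7) g=1 f=6, (4,6) g=1 f=6]; closed=[(2,6), (3,6)]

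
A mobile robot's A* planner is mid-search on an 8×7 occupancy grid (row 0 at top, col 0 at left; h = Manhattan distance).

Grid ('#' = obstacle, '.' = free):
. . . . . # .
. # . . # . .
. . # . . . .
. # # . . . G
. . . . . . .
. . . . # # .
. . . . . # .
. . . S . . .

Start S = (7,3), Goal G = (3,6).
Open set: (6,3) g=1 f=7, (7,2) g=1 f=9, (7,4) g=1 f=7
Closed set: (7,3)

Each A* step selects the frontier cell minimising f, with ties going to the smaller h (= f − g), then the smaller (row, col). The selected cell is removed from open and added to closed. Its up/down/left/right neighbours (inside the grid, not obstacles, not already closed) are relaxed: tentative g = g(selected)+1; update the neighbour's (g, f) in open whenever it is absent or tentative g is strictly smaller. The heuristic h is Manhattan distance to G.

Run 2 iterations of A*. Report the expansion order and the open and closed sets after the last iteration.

order=[(6,3) → (5,3)]; open=[(4,3) g=3 f=7, (5,2) g=3 f=9, (6,2) g=2 f=9, (6,4) g=2 f=7, (7,2) g=1 f=9, (7,4) g=1 f=7]; closed=[(5,3), (6,3), (7,3)]

step 1: expand (6,3) (f=7, h=6) → closed; open now [(5,3) g=2 f=7, (6,2) g=2 f=9, (6,4) g=2 f=7, (7,2) g=1 f=9, (7,4) g=1 f=7]
step 2: expand (5,3) (f=7, h=5) → closed; open now [(4,3) g=3 f=7, (5,2) g=3 f=9, (6,2) g=2 f=9, (6,4) g=2 f=7, (7,2) g=1 f=9, (7,4) g=1 f=7]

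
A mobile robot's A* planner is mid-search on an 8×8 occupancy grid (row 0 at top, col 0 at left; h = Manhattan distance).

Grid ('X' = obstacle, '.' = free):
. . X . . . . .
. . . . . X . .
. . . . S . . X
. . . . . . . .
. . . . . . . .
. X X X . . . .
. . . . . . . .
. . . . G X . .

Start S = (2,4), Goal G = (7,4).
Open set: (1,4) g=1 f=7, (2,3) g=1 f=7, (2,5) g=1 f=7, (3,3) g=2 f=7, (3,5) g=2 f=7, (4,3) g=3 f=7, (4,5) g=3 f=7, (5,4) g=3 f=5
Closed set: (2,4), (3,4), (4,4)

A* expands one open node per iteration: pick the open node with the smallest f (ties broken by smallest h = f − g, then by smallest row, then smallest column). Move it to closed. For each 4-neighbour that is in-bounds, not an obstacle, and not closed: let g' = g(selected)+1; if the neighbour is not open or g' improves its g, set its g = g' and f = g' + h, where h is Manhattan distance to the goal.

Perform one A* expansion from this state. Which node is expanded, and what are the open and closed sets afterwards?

expanded=(5,4); open=[(1,4) g=1 f=7, (2,3) g=1 f=7, (2,5) g=1 f=7, (3,3) g=2 f=7, (3,5) g=2 f=7, (4,3) g=3 f=7, (4,5) g=3 f=7, (5,5) g=4 f=7, (6,4) g=4 f=5]; closed=[(2,4), (3,4), (4,4), (5,4)]

step 1: expand (5,4) (f=5, h=2) → closed; open now [(1,4) g=1 f=7, (2,3) g=1 f=7, (2,5) g=1 f=7, (3,3) g=2 f=7, (3,5) g=2 f=7, (4,3) g=3 f=7, (4,5) g=3 f=7, (5,5) g=4 f=7, (6,4) g=4 f=5]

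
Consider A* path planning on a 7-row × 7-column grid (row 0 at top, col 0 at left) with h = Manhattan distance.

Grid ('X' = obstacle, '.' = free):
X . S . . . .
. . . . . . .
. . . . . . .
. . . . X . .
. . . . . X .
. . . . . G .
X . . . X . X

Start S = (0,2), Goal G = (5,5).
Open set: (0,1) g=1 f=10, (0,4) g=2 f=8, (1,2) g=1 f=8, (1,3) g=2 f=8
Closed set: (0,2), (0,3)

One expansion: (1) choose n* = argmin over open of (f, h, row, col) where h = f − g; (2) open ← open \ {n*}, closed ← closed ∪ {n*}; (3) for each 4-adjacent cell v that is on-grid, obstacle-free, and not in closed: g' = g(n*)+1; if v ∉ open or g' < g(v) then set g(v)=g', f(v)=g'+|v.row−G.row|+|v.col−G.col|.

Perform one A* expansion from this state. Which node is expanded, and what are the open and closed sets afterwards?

step 1: expand (0,4) (f=8, h=6) → closed; open now [(0,1) g=1 f=10, (0,5) g=3 f=8, (1,2) g=1 f=8, (1,3) g=2 f=8, (1,4) g=3 f=8]

expanded=(0,4); open=[(0,1) g=1 f=10, (0,5) g=3 f=8, (1,2) g=1 f=8, (1,3) g=2 f=8, (1,4) g=3 f=8]; closed=[(0,2), (0,3), (0,4)]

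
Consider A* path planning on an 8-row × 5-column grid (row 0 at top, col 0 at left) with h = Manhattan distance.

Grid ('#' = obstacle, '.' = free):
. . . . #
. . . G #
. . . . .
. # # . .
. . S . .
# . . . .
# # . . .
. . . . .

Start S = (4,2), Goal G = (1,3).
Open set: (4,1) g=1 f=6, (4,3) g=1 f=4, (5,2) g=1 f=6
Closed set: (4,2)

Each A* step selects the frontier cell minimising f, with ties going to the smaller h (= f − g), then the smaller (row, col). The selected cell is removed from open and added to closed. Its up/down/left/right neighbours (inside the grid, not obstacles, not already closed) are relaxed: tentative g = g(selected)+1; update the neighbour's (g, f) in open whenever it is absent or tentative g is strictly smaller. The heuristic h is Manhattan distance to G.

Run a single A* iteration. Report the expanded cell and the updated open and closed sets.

step 1: expand (4,3) (f=4, h=3) → closed; open now [(3,3) g=2 f=4, (4,1) g=1 f=6, (4,4) g=2 f=6, (5,2) g=1 f=6, (5,3) g=2 f=6]

expanded=(4,3); open=[(3,3) g=2 f=4, (4,1) g=1 f=6, (4,4) g=2 f=6, (5,2) g=1 f=6, (5,3) g=2 f=6]; closed=[(4,2), (4,3)]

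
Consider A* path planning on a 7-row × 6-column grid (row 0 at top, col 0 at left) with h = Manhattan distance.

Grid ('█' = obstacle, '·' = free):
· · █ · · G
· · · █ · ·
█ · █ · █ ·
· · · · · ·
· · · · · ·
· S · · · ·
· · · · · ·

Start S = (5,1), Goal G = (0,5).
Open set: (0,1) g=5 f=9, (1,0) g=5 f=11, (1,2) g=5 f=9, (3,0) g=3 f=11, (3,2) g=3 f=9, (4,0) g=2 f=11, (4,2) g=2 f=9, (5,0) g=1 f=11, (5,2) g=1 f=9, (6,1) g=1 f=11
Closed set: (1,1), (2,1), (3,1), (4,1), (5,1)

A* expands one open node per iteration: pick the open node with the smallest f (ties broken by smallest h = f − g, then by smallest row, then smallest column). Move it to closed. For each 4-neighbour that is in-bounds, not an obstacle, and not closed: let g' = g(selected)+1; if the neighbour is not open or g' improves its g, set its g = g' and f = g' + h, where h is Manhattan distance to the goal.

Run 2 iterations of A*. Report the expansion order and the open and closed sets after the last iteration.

order=[(0,1) → (1,2)]; open=[(0,0) g=6 f=11, (1,0) g=5 f=11, (3,0) g=3 f=11, (3,2) g=3 f=9, (4,0) g=2 f=11, (4,2) g=2 f=9, (5,0) g=1 f=11, (5,2) g=1 f=9, (6,1) g=1 f=11]; closed=[(0,1), (1,1), (1,2), (2,1), (3,1), (4,1), (5,1)]

step 1: expand (0,1) (f=9, h=4) → closed; open now [(0,0) g=6 f=11, (1,0) g=5 f=11, (1,2) g=5 f=9, (3,0) g=3 f=11, (3,2) g=3 f=9, (4,0) g=2 f=11, (4,2) g=2 f=9, (5,0) g=1 f=11, (5,2) g=1 f=9, (6,1) g=1 f=11]
step 2: expand (1,2) (f=9, h=4) → closed; open now [(0,0) g=6 f=11, (1,0) g=5 f=11, (3,0) g=3 f=11, (3,2) g=3 f=9, (4,0) g=2 f=11, (4,2) g=2 f=9, (5,0) g=1 f=11, (5,2) g=1 f=9, (6,1) g=1 f=11]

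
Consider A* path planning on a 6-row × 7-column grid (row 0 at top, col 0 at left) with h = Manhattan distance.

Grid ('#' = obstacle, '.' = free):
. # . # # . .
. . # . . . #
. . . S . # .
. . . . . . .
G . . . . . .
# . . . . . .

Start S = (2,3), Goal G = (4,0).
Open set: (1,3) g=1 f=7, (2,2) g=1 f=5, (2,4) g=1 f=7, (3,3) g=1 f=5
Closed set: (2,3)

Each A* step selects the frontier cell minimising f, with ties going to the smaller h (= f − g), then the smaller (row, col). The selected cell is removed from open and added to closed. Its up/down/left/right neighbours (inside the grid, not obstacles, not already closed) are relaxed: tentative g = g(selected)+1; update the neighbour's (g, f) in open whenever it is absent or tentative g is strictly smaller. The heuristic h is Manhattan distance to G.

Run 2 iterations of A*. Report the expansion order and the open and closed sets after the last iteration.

order=[(2,2) → (2,1)]; open=[(1,1) g=3 f=7, (1,3) g=1 f=7, (2,0) g=3 f=5, (2,4) g=1 f=7, (3,1) g=3 f=5, (3,2) g=2 f=5, (3,3) g=1 f=5]; closed=[(2,1), (2,2), (2,3)]

step 1: expand (2,2) (f=5, h=4) → closed; open now [(1,3) g=1 f=7, (2,1) g=2 f=5, (2,4) g=1 f=7, (3,2) g=2 f=5, (3,3) g=1 f=5]
step 2: expand (2,1) (f=5, h=3) → closed; open now [(1,1) g=3 f=7, (1,3) g=1 f=7, (2,0) g=3 f=5, (2,4) g=1 f=7, (3,1) g=3 f=5, (3,2) g=2 f=5, (3,3) g=1 f=5]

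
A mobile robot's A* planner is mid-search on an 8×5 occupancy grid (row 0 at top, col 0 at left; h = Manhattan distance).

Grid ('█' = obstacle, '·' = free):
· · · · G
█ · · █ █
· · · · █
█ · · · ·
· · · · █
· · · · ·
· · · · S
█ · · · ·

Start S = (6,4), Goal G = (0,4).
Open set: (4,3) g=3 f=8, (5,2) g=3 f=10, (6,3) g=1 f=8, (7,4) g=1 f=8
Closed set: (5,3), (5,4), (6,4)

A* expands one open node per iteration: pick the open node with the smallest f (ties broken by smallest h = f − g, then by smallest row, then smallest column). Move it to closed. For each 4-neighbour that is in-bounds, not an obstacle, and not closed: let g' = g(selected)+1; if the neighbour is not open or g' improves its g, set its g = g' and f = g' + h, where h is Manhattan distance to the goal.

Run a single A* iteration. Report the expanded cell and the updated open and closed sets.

step 1: expand (4,3) (f=8, h=5) → closed; open now [(3,3) g=4 f=8, (4,2) g=4 f=10, (5,2) g=3 f=10, (6,3) g=1 f=8, (7,4) g=1 f=8]

expanded=(4,3); open=[(3,3) g=4 f=8, (4,2) g=4 f=10, (5,2) g=3 f=10, (6,3) g=1 f=8, (7,4) g=1 f=8]; closed=[(4,3), (5,3), (5,4), (6,4)]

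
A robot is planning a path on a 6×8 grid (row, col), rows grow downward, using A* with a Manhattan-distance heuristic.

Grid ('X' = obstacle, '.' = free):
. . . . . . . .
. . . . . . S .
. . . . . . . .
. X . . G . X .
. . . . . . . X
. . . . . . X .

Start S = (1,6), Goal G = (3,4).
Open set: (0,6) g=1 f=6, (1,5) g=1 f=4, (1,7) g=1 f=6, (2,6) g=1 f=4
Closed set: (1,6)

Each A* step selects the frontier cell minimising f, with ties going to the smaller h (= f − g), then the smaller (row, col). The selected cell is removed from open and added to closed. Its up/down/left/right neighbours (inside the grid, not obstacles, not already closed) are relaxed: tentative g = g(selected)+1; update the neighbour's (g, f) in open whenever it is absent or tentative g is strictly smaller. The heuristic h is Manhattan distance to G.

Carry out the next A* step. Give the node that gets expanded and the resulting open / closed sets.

expanded=(1,5); open=[(0,5) g=2 f=6, (0,6) g=1 f=6, (1,4) g=2 f=4, (1,7) g=1 f=6, (2,5) g=2 f=4, (2,6) g=1 f=4]; closed=[(1,5), (1,6)]

step 1: expand (1,5) (f=4, h=3) → closed; open now [(0,5) g=2 f=6, (0,6) g=1 f=6, (1,4) g=2 f=4, (1,7) g=1 f=6, (2,5) g=2 f=4, (2,6) g=1 f=4]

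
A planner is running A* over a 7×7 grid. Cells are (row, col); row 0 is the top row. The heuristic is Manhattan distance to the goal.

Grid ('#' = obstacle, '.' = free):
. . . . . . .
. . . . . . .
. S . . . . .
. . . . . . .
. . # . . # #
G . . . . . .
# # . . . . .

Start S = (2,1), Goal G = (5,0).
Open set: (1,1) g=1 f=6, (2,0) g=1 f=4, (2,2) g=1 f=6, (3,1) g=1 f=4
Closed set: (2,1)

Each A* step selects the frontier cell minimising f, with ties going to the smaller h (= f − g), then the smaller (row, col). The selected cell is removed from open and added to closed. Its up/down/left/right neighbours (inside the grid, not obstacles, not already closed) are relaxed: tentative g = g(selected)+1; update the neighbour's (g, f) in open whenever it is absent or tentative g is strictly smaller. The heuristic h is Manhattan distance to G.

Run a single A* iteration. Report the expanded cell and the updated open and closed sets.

step 1: expand (2,0) (f=4, h=3) → closed; open now [(1,0) g=2 f=6, (1,1) g=1 f=6, (2,2) g=1 f=6, (3,0) g=2 f=4, (3,1) g=1 f=4]

expanded=(2,0); open=[(1,0) g=2 f=6, (1,1) g=1 f=6, (2,2) g=1 f=6, (3,0) g=2 f=4, (3,1) g=1 f=4]; closed=[(2,0), (2,1)]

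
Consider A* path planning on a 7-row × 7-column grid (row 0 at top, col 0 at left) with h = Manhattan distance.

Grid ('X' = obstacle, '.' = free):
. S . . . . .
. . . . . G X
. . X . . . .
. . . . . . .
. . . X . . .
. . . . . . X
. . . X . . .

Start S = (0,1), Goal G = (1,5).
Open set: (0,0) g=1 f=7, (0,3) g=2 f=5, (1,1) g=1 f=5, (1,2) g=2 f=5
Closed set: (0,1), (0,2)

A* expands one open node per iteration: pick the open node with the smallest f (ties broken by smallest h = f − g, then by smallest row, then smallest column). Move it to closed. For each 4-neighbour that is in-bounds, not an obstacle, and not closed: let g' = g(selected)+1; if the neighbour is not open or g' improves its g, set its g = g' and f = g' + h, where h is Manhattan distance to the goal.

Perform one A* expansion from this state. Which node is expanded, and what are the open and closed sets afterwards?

step 1: expand (0,3) (f=5, h=3) → closed; open now [(0,0) g=1 f=7, (0,4) g=3 f=5, (1,1) g=1 f=5, (1,2) g=2 f=5, (1,3) g=3 f=5]

expanded=(0,3); open=[(0,0) g=1 f=7, (0,4) g=3 f=5, (1,1) g=1 f=5, (1,2) g=2 f=5, (1,3) g=3 f=5]; closed=[(0,1), (0,2), (0,3)]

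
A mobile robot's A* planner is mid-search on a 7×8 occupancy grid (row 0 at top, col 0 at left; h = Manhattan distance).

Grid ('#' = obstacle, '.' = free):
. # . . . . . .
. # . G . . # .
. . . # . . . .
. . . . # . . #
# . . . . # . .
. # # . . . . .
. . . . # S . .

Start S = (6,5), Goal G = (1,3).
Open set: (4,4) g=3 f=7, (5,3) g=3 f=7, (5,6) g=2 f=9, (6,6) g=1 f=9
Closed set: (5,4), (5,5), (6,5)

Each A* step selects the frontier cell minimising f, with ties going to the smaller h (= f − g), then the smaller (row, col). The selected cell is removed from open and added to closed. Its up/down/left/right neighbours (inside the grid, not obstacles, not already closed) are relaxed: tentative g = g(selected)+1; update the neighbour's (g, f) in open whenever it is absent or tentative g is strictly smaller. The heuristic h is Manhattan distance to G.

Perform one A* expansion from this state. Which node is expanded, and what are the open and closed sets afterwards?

step 1: expand (4,4) (f=7, h=4) → closed; open now [(4,3) g=4 f=7, (5,3) g=3 f=7, (5,6) g=2 f=9, (6,6) g=1 f=9]

expanded=(4,4); open=[(4,3) g=4 f=7, (5,3) g=3 f=7, (5,6) g=2 f=9, (6,6) g=1 f=9]; closed=[(4,4), (5,4), (5,5), (6,5)]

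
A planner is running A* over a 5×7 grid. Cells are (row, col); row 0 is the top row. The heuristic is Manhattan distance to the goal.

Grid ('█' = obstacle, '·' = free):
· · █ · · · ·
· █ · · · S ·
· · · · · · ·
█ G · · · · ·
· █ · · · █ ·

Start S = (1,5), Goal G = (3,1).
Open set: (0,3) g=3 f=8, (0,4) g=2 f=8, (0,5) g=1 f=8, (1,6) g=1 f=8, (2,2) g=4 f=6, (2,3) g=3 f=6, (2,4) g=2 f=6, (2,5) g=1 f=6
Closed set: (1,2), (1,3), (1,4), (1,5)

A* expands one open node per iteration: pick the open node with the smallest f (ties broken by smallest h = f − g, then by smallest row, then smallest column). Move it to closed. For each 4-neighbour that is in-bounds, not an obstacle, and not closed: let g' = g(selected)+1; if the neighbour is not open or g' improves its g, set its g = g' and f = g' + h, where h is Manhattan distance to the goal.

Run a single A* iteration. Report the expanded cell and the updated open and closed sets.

expanded=(2,2); open=[(0,3) g=3 f=8, (0,4) g=2 f=8, (0,5) g=1 f=8, (1,6) g=1 f=8, (2,1) g=5 f=6, (2,3) g=3 f=6, (2,4) g=2 f=6, (2,5) g=1 f=6, (3,2) g=5 f=6]; closed=[(1,2), (1,3), (1,4), (1,5), (2,2)]

step 1: expand (2,2) (f=6, h=2) → closed; open now [(0,3) g=3 f=8, (0,4) g=2 f=8, (0,5) g=1 f=8, (1,6) g=1 f=8, (2,1) g=5 f=6, (2,3) g=3 f=6, (2,4) g=2 f=6, (2,5) g=1 f=6, (3,2) g=5 f=6]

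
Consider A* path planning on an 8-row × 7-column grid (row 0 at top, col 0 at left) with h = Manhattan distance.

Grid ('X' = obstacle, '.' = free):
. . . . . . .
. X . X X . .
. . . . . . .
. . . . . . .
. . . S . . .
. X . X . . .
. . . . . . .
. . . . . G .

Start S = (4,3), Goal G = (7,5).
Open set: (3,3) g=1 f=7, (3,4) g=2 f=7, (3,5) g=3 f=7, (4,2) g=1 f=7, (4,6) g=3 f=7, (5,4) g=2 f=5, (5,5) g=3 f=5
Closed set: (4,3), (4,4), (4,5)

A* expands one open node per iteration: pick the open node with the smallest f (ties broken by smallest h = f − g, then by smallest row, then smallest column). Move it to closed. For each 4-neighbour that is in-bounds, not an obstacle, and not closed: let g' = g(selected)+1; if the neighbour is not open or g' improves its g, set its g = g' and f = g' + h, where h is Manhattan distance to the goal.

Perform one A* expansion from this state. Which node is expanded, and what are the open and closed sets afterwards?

step 1: expand (5,5) (f=5, h=2) → closed; open now [(3,3) g=1 f=7, (3,4) g=2 f=7, (3,5) g=3 f=7, (4,2) g=1 f=7, (4,6) g=3 f=7, (5,4) g=2 f=5, (5,6) g=4 f=7, (6,5) g=4 f=5]

expanded=(5,5); open=[(3,3) g=1 f=7, (3,4) g=2 f=7, (3,5) g=3 f=7, (4,2) g=1 f=7, (4,6) g=3 f=7, (5,4) g=2 f=5, (5,6) g=4 f=7, (6,5) g=4 f=5]; closed=[(4,3), (4,4), (4,5), (5,5)]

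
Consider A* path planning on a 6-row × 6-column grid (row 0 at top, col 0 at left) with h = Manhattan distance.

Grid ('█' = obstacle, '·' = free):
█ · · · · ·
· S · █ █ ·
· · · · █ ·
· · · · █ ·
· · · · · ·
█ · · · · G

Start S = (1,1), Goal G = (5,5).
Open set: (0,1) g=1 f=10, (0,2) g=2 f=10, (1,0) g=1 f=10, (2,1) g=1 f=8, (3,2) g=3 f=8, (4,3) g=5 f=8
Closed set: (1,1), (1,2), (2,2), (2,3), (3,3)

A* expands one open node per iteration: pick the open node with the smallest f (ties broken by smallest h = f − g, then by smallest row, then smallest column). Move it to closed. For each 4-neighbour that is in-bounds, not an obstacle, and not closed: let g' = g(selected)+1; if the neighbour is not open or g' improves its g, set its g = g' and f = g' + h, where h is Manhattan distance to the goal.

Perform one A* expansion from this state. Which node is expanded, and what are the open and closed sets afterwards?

expanded=(4,3); open=[(0,1) g=1 f=10, (0,2) g=2 f=10, (1,0) g=1 f=10, (2,1) g=1 f=8, (3,2) g=3 f=8, (4,2) g=6 f=10, (4,4) g=6 f=8, (5,3) g=6 f=8]; closed=[(1,1), (1,2), (2,2), (2,3), (3,3), (4,3)]

step 1: expand (4,3) (f=8, h=3) → closed; open now [(0,1) g=1 f=10, (0,2) g=2 f=10, (1,0) g=1 f=10, (2,1) g=1 f=8, (3,2) g=3 f=8, (4,2) g=6 f=10, (4,4) g=6 f=8, (5,3) g=6 f=8]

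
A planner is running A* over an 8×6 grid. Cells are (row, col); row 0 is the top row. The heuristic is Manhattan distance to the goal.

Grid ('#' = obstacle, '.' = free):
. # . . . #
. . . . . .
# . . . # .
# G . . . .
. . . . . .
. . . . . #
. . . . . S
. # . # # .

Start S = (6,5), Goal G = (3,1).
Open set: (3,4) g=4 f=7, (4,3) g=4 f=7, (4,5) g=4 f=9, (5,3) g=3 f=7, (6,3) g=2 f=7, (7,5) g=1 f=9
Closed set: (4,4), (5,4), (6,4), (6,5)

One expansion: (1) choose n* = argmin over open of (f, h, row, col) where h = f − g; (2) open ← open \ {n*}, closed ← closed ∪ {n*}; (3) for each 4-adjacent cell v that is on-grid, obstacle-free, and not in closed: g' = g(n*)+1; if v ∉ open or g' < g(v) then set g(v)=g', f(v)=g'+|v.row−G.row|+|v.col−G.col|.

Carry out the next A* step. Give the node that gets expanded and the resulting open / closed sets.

step 1: expand (3,4) (f=7, h=3) → closed; open now [(3,3) g=5 f=7, (3,5) g=5 f=9, (4,3) g=4 f=7, (4,5) g=4 f=9, (5,3) g=3 f=7, (6,3) g=2 f=7, (7,5) g=1 f=9]

expanded=(3,4); open=[(3,3) g=5 f=7, (3,5) g=5 f=9, (4,3) g=4 f=7, (4,5) g=4 f=9, (5,3) g=3 f=7, (6,3) g=2 f=7, (7,5) g=1 f=9]; closed=[(3,4), (4,4), (5,4), (6,4), (6,5)]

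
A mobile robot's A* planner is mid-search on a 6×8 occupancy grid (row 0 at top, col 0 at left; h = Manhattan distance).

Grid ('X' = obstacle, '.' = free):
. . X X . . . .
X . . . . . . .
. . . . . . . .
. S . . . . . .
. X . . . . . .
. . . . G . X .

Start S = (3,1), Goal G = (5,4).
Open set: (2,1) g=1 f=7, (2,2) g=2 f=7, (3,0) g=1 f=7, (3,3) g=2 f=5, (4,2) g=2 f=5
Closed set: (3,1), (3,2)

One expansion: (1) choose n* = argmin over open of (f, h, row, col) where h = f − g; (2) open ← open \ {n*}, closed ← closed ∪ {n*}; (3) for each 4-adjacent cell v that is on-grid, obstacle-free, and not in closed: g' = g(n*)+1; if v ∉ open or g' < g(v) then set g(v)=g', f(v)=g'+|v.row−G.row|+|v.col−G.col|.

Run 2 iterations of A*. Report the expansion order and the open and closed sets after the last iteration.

step 1: expand (3,3) (f=5, h=3) → closed; open now [(2,1) g=1 f=7, (2,2) g=2 f=7, (2,3) g=3 f=7, (3,0) g=1 f=7, (3,4) g=3 f=5, (4,2) g=2 f=5, (4,3) g=3 f=5]
step 2: expand (3,4) (f=5, h=2) → closed; open now [(2,1) g=1 f=7, (2,2) g=2 f=7, (2,3) g=3 f=7, (2,4) g=4 f=7, (3,0) g=1 f=7, (3,5) g=4 f=7, (4,2) g=2 f=5, (4,3) g=3 f=5, (4,4) g=4 f=5]

order=[(3,3) → (3,4)]; open=[(2,1) g=1 f=7, (2,2) g=2 f=7, (2,3) g=3 f=7, (2,4) g=4 f=7, (3,0) g=1 f=7, (3,5) g=4 f=7, (4,2) g=2 f=5, (4,3) g=3 f=5, (4,4) g=4 f=5]; closed=[(3,1), (3,2), (3,3), (3,4)]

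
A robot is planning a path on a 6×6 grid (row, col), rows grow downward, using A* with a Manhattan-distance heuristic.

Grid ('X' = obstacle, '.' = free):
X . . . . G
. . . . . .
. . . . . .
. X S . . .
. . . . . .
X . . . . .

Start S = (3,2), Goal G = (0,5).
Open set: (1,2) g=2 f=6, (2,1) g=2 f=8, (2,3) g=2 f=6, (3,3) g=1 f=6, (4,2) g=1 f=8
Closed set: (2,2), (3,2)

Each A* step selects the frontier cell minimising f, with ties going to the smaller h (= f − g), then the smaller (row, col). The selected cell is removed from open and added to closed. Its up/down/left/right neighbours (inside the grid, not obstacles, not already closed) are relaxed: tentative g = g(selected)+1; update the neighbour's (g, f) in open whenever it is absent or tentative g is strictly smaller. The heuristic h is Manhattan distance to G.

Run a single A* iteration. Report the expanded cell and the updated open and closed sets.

step 1: expand (1,2) (f=6, h=4) → closed; open now [(0,2) g=3 f=6, (1,1) g=3 f=8, (1,3) g=3 f=6, (2,1) g=2 f=8, (2,3) g=2 f=6, (3,3) g=1 f=6, (4,2) g=1 f=8]

expanded=(1,2); open=[(0,2) g=3 f=6, (1,1) g=3 f=8, (1,3) g=3 f=6, (2,1) g=2 f=8, (2,3) g=2 f=6, (3,3) g=1 f=6, (4,2) g=1 f=8]; closed=[(1,2), (2,2), (3,2)]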